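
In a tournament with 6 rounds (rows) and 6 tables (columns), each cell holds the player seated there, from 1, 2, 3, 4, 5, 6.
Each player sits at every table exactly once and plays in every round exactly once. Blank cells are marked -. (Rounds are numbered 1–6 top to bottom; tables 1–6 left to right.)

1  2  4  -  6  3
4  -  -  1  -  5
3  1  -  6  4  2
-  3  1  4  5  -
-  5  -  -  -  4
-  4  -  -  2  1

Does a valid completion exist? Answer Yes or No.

No round or table among the givens repeats a symbol, and propagating forced cells runs into no contradiction.
One valid completion exists (for instance, 1 2 4 5 6 3 / 4 6 2 1 3 5 / 3 1 5 6 4 2 / 2 3 1 4 5 6 / 6 5 3 2 1 4 / 5 4 6 3 2 1).

Yes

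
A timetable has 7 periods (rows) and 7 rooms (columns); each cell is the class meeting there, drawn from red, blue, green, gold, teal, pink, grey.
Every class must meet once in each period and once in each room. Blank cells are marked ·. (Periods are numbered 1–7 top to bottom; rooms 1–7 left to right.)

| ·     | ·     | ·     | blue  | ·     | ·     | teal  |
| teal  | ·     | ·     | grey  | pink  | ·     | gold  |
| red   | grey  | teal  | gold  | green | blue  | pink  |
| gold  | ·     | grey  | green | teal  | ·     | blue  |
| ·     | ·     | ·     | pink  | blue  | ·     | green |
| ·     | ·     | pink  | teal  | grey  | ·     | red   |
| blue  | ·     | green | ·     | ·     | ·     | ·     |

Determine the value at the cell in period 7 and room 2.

Period 5, room 1: period 5 has {blue, green, pink} and room 1 has {red, blue, gold, teal}, leaving only grey.
Period 6, room 1: period 6 has {red, teal, pink, grey} and room 1 has {red, blue, gold, teal, grey}, leaving only green.
Period 1, room 1: period 1 has {blue, teal} and room 1 has {red, blue, green, gold, teal, grey}, leaving only pink.
Period 6, room 6: period 6 has {red, green, teal, pink, grey} and room 6 has {blue}, leaving only gold.
Period 6, room 2: period 6 has {red, green, gold, teal, pink, grey} and room 2 has {grey}, leaving only blue.
Period 7, room 4: period 7 has {blue, green} and room 4 has {blue, green, gold, teal, pink, grey}, leaving only red.
Period 7, room 5: period 7 has {red, blue, green} and room 5 has {blue, green, teal, pink, grey}, leaving only gold.
Period 1, room 5: period 1 has {blue, teal, pink} and room 5 has {blue, green, gold, teal, pink, grey}, leaving only red.
Period 1, room 3: period 1 has {red, blue, teal, pink} and room 3 has {green, teal, pink, grey}, leaving only gold.
Period 1, room 2: period 1 has {red, blue, gold, teal, pink} and room 2 has {blue, grey}, leaving only green.
Period 1, room 6: period 1 has {red, blue, green, gold, teal, pink} and room 6 has {blue, gold}, leaving only grey.
Period 2, room 2: period 2 has {gold, teal, pink, grey} and room 2 has {blue, green, grey}, leaving only red.
Period 2, room 3: period 2 has {red, gold, teal, pink, grey} and room 3 has {green, gold, teal, pink, grey}, leaving only blue.
Period 2, room 6: period 2 has {red, blue, gold, teal, pink, grey} and room 6 has {blue, gold, grey}, leaving only green.
Period 4, room 2: period 4 has {blue, green, gold, teal, grey} and room 2 has {red, blue, green, grey}, leaving only pink.
Period 7 already has {red, blue, green, gold} and room 2 already has {red, blue, green, pink, grey}, so period 7, room 2 must be teal.

teal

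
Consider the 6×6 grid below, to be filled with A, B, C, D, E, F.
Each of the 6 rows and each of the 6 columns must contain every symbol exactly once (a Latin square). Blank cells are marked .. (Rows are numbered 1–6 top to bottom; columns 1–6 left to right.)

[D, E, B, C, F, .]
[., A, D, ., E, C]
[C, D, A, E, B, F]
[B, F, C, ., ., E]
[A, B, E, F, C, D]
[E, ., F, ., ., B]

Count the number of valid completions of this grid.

Row 1, column 6: eliminating its row and column leaves {A}.
Row 2, column 1: eliminating its row and column leaves {F}.
Row 2, column 4: eliminating its row and column leaves {B}.
Row 4, column 4: eliminating its row and column leaves {A, D}.
Row 4, column 5: eliminating its row and column leaves {A, D}.
Row 6, column 2: eliminating its row and column leaves {C}.
Row 6, column 4: eliminating its row and column leaves {A, D}.
Row 6, column 5: eliminating its row and column leaves {A, D}.
Enumerating the assignments across these blanks that avoid any row or column repeat gives 2 completions.

2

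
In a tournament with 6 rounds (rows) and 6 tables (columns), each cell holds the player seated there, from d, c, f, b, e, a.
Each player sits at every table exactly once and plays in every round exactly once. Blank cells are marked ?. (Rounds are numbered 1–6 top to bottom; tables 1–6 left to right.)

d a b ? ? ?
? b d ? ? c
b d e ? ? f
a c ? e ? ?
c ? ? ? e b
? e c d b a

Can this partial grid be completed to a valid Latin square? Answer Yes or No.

No

Round 1, table 6: round 1 has {d, b, a} and table 6 has {c, f, b, a}, so it must be e.
Round 4, table 3: round 4 has {c, e, a} and table 3 has {d, c, b, e}, so it must be f.
Round 4, table 5: round 4 has {c, f, e, a} and table 5 has {b, e}, so it must be d.
Now round 4, table 6: round 4 together with table 6 already contain {d, c, f, b, e, a} — every symbol — so nothing can go there. The grid has no valid completion.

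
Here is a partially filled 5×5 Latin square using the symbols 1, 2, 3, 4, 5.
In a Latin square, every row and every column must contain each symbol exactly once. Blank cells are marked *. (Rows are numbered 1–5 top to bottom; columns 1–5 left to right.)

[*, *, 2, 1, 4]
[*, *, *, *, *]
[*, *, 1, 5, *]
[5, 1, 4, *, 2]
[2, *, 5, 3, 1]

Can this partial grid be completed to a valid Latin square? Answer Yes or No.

Row 4, column 4: row 4 together with column 4 already contain {1, 2, 3, 4, 5} — every symbol — so nothing can go there. The grid has no valid completion.

No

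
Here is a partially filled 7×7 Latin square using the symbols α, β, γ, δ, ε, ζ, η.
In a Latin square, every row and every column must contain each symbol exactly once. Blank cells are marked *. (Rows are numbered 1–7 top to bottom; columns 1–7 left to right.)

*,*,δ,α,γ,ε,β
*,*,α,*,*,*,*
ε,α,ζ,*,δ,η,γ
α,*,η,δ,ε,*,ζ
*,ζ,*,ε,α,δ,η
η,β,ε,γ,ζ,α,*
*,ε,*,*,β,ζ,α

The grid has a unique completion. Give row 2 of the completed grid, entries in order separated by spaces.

Row 2, column 5: row 2 has {α} and column 5 has {α, β, γ, δ, ε, ζ}, leaving only η.
Row 1, column 1: row 1 has {α, β, γ, δ, ε} and column 1 has {α, ε, η}, leaving only ζ.
Row 1, column 2: row 1 has {α, β, γ, δ, ε, ζ} and column 2 has {α, β, ε, ζ}, leaving only η.
Row 3, column 4: row 3 has {α, γ, δ, ε, ζ, η} and column 4 has {α, γ, δ, ε}, leaving only β.
Row 2, column 4: row 2 has {α, η} and column 4 has {α, β, γ, δ, ε}, leaving only ζ.
Row 4, column 2: row 4 has {α, δ, ε, ζ, η} and column 2 has {α, β, ε, ζ, η}, leaving only γ.
Row 2, column 2: row 2 has {α, ζ, η} and column 2 has {α, β, γ, ε, ζ, η}, leaving only δ.
Row 2, column 7: row 2 has {α, δ, ζ, η} and column 7 has {α, β, γ, ζ, η}, leaving only ε.
Row 4, column 6: row 4 has {α, γ, δ, ε, ζ, η} and column 6 has {α, δ, ε, ζ, η}, leaving only β.
Row 2, column 6: row 2 has {α, δ, ε, ζ, η} and column 6 has {α, β, δ, ε, ζ, η}, leaving only γ.
Row 2, column 1: row 2 has {α, γ, δ, ε, ζ, η} and column 1 has {α, ε, ζ, η}, leaving only β.
So row 2 reads: β δ α ζ η γ ε.

β δ α ζ η γ ε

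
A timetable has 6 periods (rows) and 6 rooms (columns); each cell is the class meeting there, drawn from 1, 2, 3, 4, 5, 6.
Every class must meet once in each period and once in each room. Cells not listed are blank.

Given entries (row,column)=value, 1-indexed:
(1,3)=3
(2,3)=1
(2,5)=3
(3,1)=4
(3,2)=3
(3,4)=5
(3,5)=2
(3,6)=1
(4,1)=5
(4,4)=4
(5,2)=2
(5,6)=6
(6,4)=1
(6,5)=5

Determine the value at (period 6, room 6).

2

Period 3, room 3: period 3 has {1, 2, 3, 4, 5} and room 3 has {1, 3}, leaving only 6.
Period 4, room 3: period 4 has {4, 5} and room 3 has {1, 3, 6}, leaving only 2.
Period 4, room 6: period 4 has {2, 4, 5} and room 6 has {1, 6}, leaving only 3.
Period 5, room 4: period 5 has {2, 6} and room 4 has {1, 4, 5}, leaving only 3.
Period 5, room 1: period 5 has {2, 3, 6} and room 1 has {4, 5}, leaving only 1.
Period 5, room 5: period 5 has {1, 2, 3, 6} and room 5 has {2, 3, 5}, leaving only 4.
Period 5, room 3: period 5 has {1, 2, 3, 4, 6} and room 3 has {1, 2, 3, 6}, leaving only 5.
Period 6, room 3: period 6 has {1, 5} and room 3 has {1, 2, 3, 5, 6}, leaving only 4.
Period 6 already has {1, 4, 5} and room 6 already has {1, 3, 6}, so period 6, room 6 must be 2.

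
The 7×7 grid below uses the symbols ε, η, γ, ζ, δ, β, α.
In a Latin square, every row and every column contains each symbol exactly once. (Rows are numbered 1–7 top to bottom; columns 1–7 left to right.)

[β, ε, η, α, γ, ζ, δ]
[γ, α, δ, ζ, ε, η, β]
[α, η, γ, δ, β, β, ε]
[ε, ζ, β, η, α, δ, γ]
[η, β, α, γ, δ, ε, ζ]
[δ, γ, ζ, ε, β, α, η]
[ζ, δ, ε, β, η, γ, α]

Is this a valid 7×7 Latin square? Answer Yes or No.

Column 5 contains β twice (at rows 3 and 6), so it is not a permutation.

No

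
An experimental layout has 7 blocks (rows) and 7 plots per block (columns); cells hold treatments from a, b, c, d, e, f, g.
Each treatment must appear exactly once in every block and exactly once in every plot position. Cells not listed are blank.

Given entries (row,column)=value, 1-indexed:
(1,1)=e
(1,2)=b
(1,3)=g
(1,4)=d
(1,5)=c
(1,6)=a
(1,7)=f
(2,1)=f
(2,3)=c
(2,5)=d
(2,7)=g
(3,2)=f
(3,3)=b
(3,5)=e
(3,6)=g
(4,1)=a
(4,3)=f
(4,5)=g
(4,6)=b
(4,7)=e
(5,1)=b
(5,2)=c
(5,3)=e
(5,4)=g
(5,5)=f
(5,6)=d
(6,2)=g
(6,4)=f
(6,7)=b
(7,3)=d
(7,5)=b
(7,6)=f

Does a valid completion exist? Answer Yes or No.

No

Block 2, plot 6: block 2 has {c, d, f, g} and plot 6 has {a, b, d, f, g}, so it must be e.
Block 2, plot 2: block 2 has {c, d, e, f, g} and plot 2 has {b, c, f, g}, so it must be a.
Block 2, plot 4: block 2 has {a, c, d, e, f, g} and plot 4 has {d, f, g}, so it must be b.
Block 4, plot 2: block 4 has {a, b, e, f, g} and plot 2 has {a, b, c, f, g}, so it must be d.
Block 4, plot 4: block 4 has {a, b, d, e, f, g} and plot 4 has {b, d, f, g}, so it must be c.
Block 3, plot 4: block 3 has {b, e, f, g} and plot 4 has {b, c, d, f, g}, so it must be a.
Block 5, plot 7: block 5 has {b, c, d, e, f, g} and plot 7 has {b, e, f, g}, so it must be a.
Block 6, plot 3: block 6 has {b, f, g} and plot 3 has {b, c, d, e, f, g}, so it must be a.
Now block 6, plot 5: block 6 together with plot 5 already contain {a, b, c, d, e, f, g} — every symbol — so nothing can go there. The grid has no valid completion.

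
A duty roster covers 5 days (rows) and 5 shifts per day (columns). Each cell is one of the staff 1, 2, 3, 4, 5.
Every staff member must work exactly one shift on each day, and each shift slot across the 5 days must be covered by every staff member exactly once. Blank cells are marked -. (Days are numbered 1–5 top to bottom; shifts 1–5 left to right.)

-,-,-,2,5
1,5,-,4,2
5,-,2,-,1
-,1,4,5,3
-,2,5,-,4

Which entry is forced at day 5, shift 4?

1

Day 2, shift 3: day 2 has {1, 2, 4, 5} and shift 3 has {2, 4, 5}, leaving only 3.
Day 1, shift 3: day 1 has {2, 5} and shift 3 has {2, 3, 4, 5}, leaving only 1.
Day 3, shift 4: day 3 has {1, 2, 5} and shift 4 has {2, 4, 5}, leaving only 3.
Day 5 already has {2, 4, 5} and shift 4 already has {2, 3, 4, 5}, so day 5, shift 4 must be 1.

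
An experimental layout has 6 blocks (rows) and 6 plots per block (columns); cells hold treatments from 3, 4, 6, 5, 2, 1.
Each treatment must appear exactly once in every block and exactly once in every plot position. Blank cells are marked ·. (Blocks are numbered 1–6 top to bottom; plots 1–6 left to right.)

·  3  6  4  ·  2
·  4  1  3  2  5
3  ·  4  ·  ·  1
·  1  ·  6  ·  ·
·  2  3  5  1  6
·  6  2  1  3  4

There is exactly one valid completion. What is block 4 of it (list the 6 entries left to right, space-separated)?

Block 4, plot 3: block 4 has {6, 1} and plot 3 has {3, 4, 6, 2, 1}, leaving only 5.
Block 4, plot 5: block 4 has {6, 5, 1} and plot 5 has {3, 2, 1}, leaving only 4.
Block 4, plot 1: block 4 has {4, 6, 5, 1} and plot 1 has {3}, leaving only 2.
Block 4, plot 6: block 4 has {4, 6, 5, 2, 1} and plot 6 has {4, 6, 5, 2, 1}, leaving only 3.
So block 4 reads: 2 1 5 6 4 3.

2 1 5 6 4 3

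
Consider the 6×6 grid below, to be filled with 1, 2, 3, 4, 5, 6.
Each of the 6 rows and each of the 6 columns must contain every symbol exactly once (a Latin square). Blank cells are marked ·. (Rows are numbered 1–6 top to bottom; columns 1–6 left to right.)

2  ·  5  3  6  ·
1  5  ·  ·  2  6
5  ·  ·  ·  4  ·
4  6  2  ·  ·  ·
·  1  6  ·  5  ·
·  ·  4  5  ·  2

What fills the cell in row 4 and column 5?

Row 1, column 2: row 1 has {2, 3, 5, 6} and column 2 has {1, 5, 6}, leaving only 4.
Row 1, column 6: row 1 has {2, 3, 4, 5, 6} and column 6 has {2, 6}, leaving only 1.
Row 2, column 3: row 2 has {1, 2, 5, 6} and column 3 has {2, 4, 5, 6}, leaving only 3.
Row 2, column 4: row 2 has {1, 2, 3, 5, 6} and column 4 has {3, 5}, leaving only 4.
Row 3, column 3: row 3 has {4, 5} and column 3 has {2, 3, 4, 5, 6}, leaving only 1.
Row 3, column 6: row 3 has {1, 4, 5} and column 6 has {1, 2, 6}, leaving only 3.
Row 3, column 2: row 3 has {1, 3, 4, 5} and column 2 has {1, 4, 5, 6}, leaving only 2.
Row 3, column 4: row 3 has {1, 2, 3, 4, 5} and column 4 has {3, 4, 5}, leaving only 6.
Row 4, column 4: row 4 has {2, 4, 6} and column 4 has {3, 4, 5, 6}, leaving only 1.
Row 4 already has {1, 2, 4, 6} and column 5 already has {2, 4, 5, 6}, so row 4, column 5 must be 3.

3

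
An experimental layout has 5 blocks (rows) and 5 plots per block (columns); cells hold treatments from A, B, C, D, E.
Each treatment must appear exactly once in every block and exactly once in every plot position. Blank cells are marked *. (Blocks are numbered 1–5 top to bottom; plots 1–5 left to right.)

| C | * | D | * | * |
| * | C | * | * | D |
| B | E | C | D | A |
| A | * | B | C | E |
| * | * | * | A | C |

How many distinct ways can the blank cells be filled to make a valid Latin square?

Block 1, plot 2: eliminating its block and plot leaves {A, B}.
Block 1, plot 4: eliminating its block and plot leaves {B, E}.
Block 1, plot 5: eliminating its block and plot leaves {B}.
Block 2, plot 1: eliminating its block and plot leaves {E}.
Block 2, plot 3: eliminating its block and plot leaves {A, E}.
Block 2, plot 4: eliminating its block and plot leaves {B, E}.
Block 4, plot 2: eliminating its block and plot leaves {D}.
Block 5, plot 1: eliminating its block and plot leaves {D, E}.
Block 5, plot 2: eliminating its block and plot leaves {B, D}.
Block 5, plot 3: eliminating its block and plot leaves {E}.
Only one assignment across all blanks avoids any block or plot repeat, giving 1 completion.

1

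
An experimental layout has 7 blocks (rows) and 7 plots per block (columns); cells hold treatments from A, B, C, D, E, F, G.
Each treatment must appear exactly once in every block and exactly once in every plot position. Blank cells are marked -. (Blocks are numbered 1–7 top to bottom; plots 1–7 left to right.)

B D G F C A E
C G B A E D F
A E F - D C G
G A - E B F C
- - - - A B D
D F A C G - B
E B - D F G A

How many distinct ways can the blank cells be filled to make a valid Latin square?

1

Block 3, plot 4: eliminating its block and plot leaves {B}.
Block 4, plot 3: eliminating its block and plot leaves {D}.
Block 5, plot 1: eliminating its block and plot leaves {F}.
Block 5, plot 2: eliminating its block and plot leaves {C}.
Block 5, plot 3: eliminating its block and plot leaves {C, E}.
Block 5, plot 4: eliminating its block and plot leaves {G}.
Block 6, plot 6: eliminating its block and plot leaves {E}.
Block 7, plot 3: eliminating its block and plot leaves {C}.
Only one assignment across all blanks avoids any block or plot repeat, giving 1 completion.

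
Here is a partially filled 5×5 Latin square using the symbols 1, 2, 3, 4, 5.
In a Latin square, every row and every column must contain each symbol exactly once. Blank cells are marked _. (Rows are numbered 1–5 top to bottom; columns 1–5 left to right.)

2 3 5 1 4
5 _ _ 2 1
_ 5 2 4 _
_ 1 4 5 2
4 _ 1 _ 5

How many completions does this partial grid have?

Row 2, column 2: eliminating its row and column leaves {4}.
Row 2, column 3: eliminating its row and column leaves {3}.
Row 3, column 1: eliminating its row and column leaves {1, 3}.
Row 3, column 5: eliminating its row and column leaves {3}.
Row 4, column 1: eliminating its row and column leaves {3}.
Row 5, column 2: eliminating its row and column leaves {2}.
Row 5, column 4: eliminating its row and column leaves {3}.
Only one assignment across all blanks avoids any row or column repeat, giving 1 completion.

1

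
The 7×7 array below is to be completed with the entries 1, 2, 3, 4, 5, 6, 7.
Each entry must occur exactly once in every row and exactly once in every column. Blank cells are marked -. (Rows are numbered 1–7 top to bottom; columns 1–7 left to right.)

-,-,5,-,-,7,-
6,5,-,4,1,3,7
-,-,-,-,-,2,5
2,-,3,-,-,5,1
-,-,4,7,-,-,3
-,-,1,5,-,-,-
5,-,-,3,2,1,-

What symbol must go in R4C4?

6

Row 4 already has {1, 2, 3, 5} and column 4 already has {3, 4, 5, 7}, so row 4, column 4 must be 6.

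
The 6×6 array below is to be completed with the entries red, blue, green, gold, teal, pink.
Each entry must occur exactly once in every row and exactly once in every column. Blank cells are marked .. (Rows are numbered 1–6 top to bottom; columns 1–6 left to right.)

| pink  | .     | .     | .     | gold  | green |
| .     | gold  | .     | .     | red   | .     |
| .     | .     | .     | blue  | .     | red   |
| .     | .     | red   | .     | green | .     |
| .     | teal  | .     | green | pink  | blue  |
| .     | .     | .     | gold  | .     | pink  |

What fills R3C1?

Row 2, column 6: row 2 has {red, gold} and column 6 has {red, blue, green, pink}, leaving only teal.
Row 2, column 4: row 2 has {red, gold, teal} and column 4 has {blue, green, gold}, leaving only pink.
Row 3, column 5: row 3 has {red, blue} and column 5 has {red, green, gold, pink}, leaving only teal.
Row 4, column 4: row 4 has {red, green} and column 4 has {blue, green, gold, pink}, leaving only teal.
Row 1, column 4: row 1 has {green, gold, pink} and column 4 has {blue, green, gold, teal, pink}, leaving only red.
Row 1, column 2: row 1 has {red, green, gold, pink} and column 2 has {gold, teal}, leaving only blue.
Row 1, column 3: row 1 has {red, blue, green, gold, pink} and column 3 has {red}, leaving only teal.
Row 4, column 2: row 4 has {red, green, teal} and column 2 has {blue, gold, teal}, leaving only pink.
Row 3, column 2: row 3 has {red, blue, teal} and column 2 has {blue, gold, teal, pink}, leaving only green.
Row 3 already has {red, blue, green, teal} and column 1 already has {pink}, so row 3, column 1 must be gold.

gold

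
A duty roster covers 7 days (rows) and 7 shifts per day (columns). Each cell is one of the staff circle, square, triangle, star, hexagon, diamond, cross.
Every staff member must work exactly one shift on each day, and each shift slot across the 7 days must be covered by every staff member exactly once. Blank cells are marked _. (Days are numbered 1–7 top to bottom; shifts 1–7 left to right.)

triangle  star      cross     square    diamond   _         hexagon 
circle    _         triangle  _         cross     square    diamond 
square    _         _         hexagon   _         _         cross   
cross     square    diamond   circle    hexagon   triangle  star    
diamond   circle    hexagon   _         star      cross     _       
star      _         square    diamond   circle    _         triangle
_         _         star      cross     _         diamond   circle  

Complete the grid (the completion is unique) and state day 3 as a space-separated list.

Day 3, shift 3: day 3 has {square, hexagon, cross} and shift 3 has {square, triangle, star, hexagon, diamond, cross}, leaving only circle.
Day 3, shift 5: day 3 has {circle, square, hexagon, cross} and shift 5 has {circle, star, hexagon, diamond, cross}, leaving only triangle.
Day 3, shift 2: day 3 has {circle, square, triangle, hexagon, cross} and shift 2 has {circle, square, star}, leaving only diamond.
Day 3, shift 6: day 3 has {circle, square, triangle, hexagon, diamond, cross} and shift 6 has {square, triangle, diamond, cross}, leaving only star.
So day 3 reads: square diamond circle hexagon triangle star cross.

square diamond circle hexagon triangle star cross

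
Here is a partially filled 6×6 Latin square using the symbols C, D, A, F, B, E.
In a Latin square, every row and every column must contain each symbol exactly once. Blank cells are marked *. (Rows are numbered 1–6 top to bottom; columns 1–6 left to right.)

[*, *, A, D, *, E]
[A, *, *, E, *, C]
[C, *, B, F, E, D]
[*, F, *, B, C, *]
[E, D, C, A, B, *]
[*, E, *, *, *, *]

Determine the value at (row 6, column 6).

B

Row 1, column 5: row 1 has {D, A, E} and column 5 has {C, B, E}, leaving only F.
Row 1, column 1: row 1 has {D, A, F, E} and column 1 has {C, A, E}, leaving only B.
Row 1, column 2: row 1 has {D, A, F, B, E} and column 2 has {D, F, E}, leaving only C.
Row 2, column 2: row 2 has {C, A, E} and column 2 has {C, D, F, E}, leaving only B.
Row 2, column 5: row 2 has {C, A, B, E} and column 5 has {C, F, B, E}, leaving only D.
Row 2, column 3: row 2 has {C, D, A, B, E} and column 3 has {C, A, B}, leaving only F.
Row 3, column 2: row 3 has {C, D, F, B, E} and column 2 has {C, D, F, B, E}, leaving only A.
Row 4, column 1: row 4 has {C, F, B} and column 1 has {C, A, B, E}, leaving only D.
Row 4, column 3: row 4 has {C, D, F, B} and column 3 has {C, A, F, B}, leaving only E.
Row 4, column 6: row 4 has {C, D, F, B, E} and column 6 has {C, D, E}, leaving only A.
Row 5, column 6: row 5 has {C, D, A, B, E} and column 6 has {C, D, A, E}, leaving only F.
Row 6 already has {E} and column 6 already has {C, D, A, F, E}, so row 6, column 6 must be B.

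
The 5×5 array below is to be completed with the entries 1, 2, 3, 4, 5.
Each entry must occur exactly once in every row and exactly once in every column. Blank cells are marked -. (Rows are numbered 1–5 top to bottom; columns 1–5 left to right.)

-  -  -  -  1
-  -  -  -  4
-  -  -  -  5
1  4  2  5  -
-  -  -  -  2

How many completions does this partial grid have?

Row 1, column 1: eliminating its row and column leaves {2, 3, 4, 5}.
Row 1, column 2: eliminating its row and column leaves {2, 3, 5}.
Row 1, column 3: eliminating its row and column leaves {3, 4, 5}.
Row 1, column 4: eliminating its row and column leaves {2, 3, 4}.
Row 2, column 1: eliminating its row and column leaves {2, 3, 5}.
Row 2, column 2: eliminating its row and column leaves {1, 2, 3, 5}.
Row 2, column 3: eliminating its row and column leaves {1, 3, 5}.
Row 2, column 4: eliminating its row and column leaves {1, 2, 3}.
Row 3, column 1: eliminating its row and column leaves {2, 3, 4}.
Row 3, column 2: eliminating its row and column leaves {1, 2, 3}.
Row 3, column 3: eliminating its row and column leaves {1, 3, 4}.
Row 3, column 4: eliminating its row and column leaves {1, 2, 3, 4}.
Row 4, column 5: eliminating its row and column leaves {3}.
Row 5, column 1: eliminating its row and column leaves {3, 4, 5}.
Row 5, column 2: eliminating its row and column leaves {1, 3, 5}.
Row 5, column 3: eliminating its row and column leaves {1, 3, 4, 5}.
Row 5, column 4: eliminating its row and column leaves {1, 3, 4}.
Enumerating the assignments across these blanks that avoid any row or column repeat gives 56 completions.

56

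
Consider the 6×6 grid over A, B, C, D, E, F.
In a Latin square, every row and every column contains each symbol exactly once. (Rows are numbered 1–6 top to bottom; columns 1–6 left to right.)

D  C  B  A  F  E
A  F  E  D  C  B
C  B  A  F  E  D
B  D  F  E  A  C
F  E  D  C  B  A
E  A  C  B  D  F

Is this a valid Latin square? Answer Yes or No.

Each row is a permutation of the 6 symbols, and so is each column.

Yes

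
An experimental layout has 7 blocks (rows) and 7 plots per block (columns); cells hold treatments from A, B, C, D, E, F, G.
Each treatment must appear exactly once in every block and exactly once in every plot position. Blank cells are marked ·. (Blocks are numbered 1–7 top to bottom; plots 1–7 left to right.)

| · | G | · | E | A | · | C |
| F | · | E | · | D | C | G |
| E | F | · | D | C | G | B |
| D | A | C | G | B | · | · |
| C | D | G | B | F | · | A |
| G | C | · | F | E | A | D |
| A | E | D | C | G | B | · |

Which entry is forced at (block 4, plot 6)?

F

Block 1, plot 1: block 1 has {A, C, E, G} and plot 1 has {A, C, D, E, F, G}, leaving only B.
Block 1, plot 3: block 1 has {A, B, C, E, G} and plot 3 has {C, D, E, G}, leaving only F.
Block 1, plot 6: block 1 has {A, B, C, E, F, G} and plot 6 has {A, B, C, G}, leaving only D.
Block 2, plot 2: block 2 has {C, D, E, F, G} and plot 2 has {A, C, D, E, F, G}, leaving only B.
Block 2, plot 4: block 2 has {B, C, D, E, F, G} and plot 4 has {B, C, D, E, F, G}, leaving only A.
Block 3, plot 3: block 3 has {B, C, D, E, F, G} and plot 3 has {C, D, E, F, G}, leaving only A.
Block 5, plot 6: block 5 has {A, B, C, D, F, G} and plot 6 has {A, B, C, D, G}, leaving only E.
Block 4 already has {A, B, C, D, G} and plot 6 already has {A, B, C, D, E, G}, so block 4, plot 6 must be F.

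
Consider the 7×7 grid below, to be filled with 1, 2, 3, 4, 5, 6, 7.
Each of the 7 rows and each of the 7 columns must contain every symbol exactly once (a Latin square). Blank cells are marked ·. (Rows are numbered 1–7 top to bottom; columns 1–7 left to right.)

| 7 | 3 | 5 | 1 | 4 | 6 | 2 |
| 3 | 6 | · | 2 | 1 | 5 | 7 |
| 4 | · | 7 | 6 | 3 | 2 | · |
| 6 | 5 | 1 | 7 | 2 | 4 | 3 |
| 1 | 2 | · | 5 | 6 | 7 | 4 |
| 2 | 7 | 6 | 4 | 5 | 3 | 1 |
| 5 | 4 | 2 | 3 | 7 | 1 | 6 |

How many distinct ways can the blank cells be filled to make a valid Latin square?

Row 2, column 3: eliminating its row and column leaves {4}.
Row 3, column 2: eliminating its row and column leaves {1}.
Row 3, column 7: eliminating its row and column leaves {5}.
Row 5, column 3: eliminating its row and column leaves {3}.
Only one assignment across all blanks avoids any row or column repeat, giving 1 completion.

1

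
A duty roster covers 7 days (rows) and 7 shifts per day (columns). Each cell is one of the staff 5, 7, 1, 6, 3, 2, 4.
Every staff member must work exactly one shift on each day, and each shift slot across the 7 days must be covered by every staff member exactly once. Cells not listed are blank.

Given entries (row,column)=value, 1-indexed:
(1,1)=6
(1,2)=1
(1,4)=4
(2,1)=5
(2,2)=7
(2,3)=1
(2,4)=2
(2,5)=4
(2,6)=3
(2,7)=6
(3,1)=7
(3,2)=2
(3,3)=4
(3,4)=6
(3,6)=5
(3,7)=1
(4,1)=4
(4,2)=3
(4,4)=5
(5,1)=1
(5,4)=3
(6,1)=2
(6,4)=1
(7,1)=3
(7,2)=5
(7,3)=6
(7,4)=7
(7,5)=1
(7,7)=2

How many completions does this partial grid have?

6

Day 1, shift 3: eliminating its day and shift leaves {5, 7, 3, 2}.
Day 1, shift 5: eliminating its day and shift leaves {5, 7, 3, 2}.
Day 1, shift 6: eliminating its day and shift leaves {7, 2}.
Day 1, shift 7: eliminating its day and shift leaves {5, 7, 3}.
Day 3, shift 5: eliminating its day and shift leaves {3}.
Day 4, shift 3: eliminating its day and shift leaves {7, 2}.
Day 4, shift 5: eliminating its day and shift leaves {7, 6, 2}.
Day 4, shift 6: eliminating its day and shift leaves {7, 1, 6, 2}.
Day 4, shift 7: eliminating its day and shift leaves {7}.
Day 5, shift 2: eliminating its day and shift leaves {6, 4}.
Day 5, shift 3: eliminating its day and shift leaves {5, 7, 2}.
Day 5, shift 5: eliminating its day and shift leaves {5, 7, 6, 2}.
Day 5, shift 6: eliminating its day and shift leaves {7, 6, 2, 4}.
Day 5, shift 7: eliminating its day and shift leaves {5, 7, 4}.
Day 6, shift 2: eliminating its day and shift leaves {6, 4}.
Day 6, shift 3: eliminating its day and shift leaves {5, 7, 3}.
Day 6, shift 5: eliminating its day and shift leaves {5, 7, 6, 3}.
Day 6, shift 6: eliminating its day and shift leaves {7, 6, 4}.
Day 6, shift 7: eliminating its day and shift leaves {5, 7, 3, 4}.
Day 7, shift 6: eliminating its day and shift leaves {4}.
Enumerating the assignments across these blanks that avoid any day or shift repeat gives 6 completions.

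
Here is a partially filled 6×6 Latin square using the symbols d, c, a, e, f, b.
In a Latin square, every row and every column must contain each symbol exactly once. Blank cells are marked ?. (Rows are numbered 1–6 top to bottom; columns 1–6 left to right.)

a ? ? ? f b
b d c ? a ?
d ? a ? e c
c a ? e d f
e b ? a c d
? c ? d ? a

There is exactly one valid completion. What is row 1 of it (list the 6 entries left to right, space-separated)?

a e d c f b

Row 1, column 2: row 1 has {a, f, b} and column 2 has {d, c, a, b}, leaving only e.
Row 1, column 3: row 1 has {a, e, f, b} and column 3 has {c, a}, leaving only d.
Row 1, column 4: row 1 has {d, a, e, f, b} and column 4 has {d, a, e}, leaving only c.
So row 1 reads: a e d c f b.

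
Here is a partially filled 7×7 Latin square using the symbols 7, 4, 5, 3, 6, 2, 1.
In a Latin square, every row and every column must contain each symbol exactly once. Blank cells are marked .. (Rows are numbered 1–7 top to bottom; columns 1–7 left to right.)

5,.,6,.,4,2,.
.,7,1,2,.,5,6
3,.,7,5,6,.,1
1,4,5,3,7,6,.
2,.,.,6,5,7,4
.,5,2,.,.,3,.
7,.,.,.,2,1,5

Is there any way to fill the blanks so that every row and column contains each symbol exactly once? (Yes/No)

Row 2, column 1: row 2 has {7, 5, 6, 2, 1} and column 1 has {7, 5, 3, 2, 1}, so it must be 4.
Row 2, column 5: row 2 has {7, 4, 5, 6, 2, 1} and column 5 has {7, 4, 5, 6, 2}, so it must be 3.
Row 3, column 2: row 3 has {7, 5, 3, 6, 1} and column 2 has {7, 4, 5}, so it must be 2.
Row 3, column 6: row 3 has {7, 5, 3, 6, 2, 1} and column 6 has {7, 5, 3, 6, 2, 1}, so it must be 4.
Row 4, column 7: row 4 has {7, 4, 5, 3, 6, 1} and column 7 has {4, 5, 6, 1}, so it must be 2.
Row 5, column 3: row 5 has {7, 4, 5, 6, 2} and column 3 has {7, 5, 6, 2, 1}, so it must be 3.
Row 5, column 2: row 5 has {7, 4, 5, 3, 6, 2} and column 2 has {7, 4, 5, 2}, so it must be 1.
Row 1, column 2: row 1 has {4, 5, 6, 2} and column 2 has {7, 4, 5, 2, 1}, so it must be 3.
Row 1, column 7: row 1 has {4, 5, 3, 6, 2} and column 7 has {4, 5, 6, 2, 1}, so it must be 7.
Now row 6, column 7: row 6 together with column 7 already contain {7, 4, 5, 3, 6, 2, 1} — every symbol — so nothing can go there. The grid has no valid completion.

No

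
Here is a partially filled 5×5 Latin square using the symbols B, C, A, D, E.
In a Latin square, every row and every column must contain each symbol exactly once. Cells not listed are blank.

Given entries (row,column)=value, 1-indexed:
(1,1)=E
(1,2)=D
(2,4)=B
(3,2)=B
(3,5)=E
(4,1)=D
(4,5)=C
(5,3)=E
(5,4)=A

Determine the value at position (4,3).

Row 1, column 4: row 1 has {D, E} and column 4 has {B, A}, leaving only C.
Row 3, column 4: row 3 has {B, E} and column 4 has {B, C, A}, leaving only D.
Row 4, column 4: row 4 has {C, D} and column 4 has {B, C, A, D}, leaving only E.
Row 4, column 2: row 4 has {C, D, E} and column 2 has {B, D}, leaving only A.
Row 4 already has {C, A, D, E} and column 3 already has {E}, so row 4, column 3 must be B.

B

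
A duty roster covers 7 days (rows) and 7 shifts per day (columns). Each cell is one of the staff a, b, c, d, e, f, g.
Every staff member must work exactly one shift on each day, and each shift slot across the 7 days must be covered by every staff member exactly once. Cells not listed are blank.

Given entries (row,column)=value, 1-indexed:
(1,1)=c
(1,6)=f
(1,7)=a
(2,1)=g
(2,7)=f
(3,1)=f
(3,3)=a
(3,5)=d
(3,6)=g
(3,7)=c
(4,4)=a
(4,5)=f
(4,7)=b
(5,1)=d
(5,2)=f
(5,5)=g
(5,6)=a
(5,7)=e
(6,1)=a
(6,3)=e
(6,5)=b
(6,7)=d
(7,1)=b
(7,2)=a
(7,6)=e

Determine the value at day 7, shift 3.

f

Day 1, shift 5: day 1 has {a, c, f} and shift 5 has {b, d, f, g}, leaving only e.
Day 4, shift 1: day 4 has {a, b, f} and shift 1 has {a, b, c, d, f, g}, leaving only e.
Day 6, shift 6: day 6 has {a, b, d, e} and shift 6 has {a, e, f, g}, leaving only c.
Day 4, shift 6: day 4 has {a, b, e, f} and shift 6 has {a, c, e, f, g}, leaving only d.
Day 2, shift 6: day 2 has {f, g} and shift 6 has {a, c, d, e, f, g}, leaving only b.
Day 6, shift 2: day 6 has {a, b, c, d, e} and shift 2 has {a, f}, leaving only g.
Day 4, shift 2: day 4 has {a, b, d, e, f} and shift 2 has {a, f, g}, leaving only c.
Day 4, shift 3: day 4 has {a, b, c, d, e, f} and shift 3 has {a, e}, leaving only g.
Day 6, shift 4: day 6 has {a, b, c, d, e, g} and shift 4 has {a}, leaving only f.
Day 7, shift 5: day 7 has {a, b, e} and shift 5 has {b, d, e, f, g}, leaving only c.
Day 2, shift 5: day 2 has {b, f, g} and shift 5 has {b, c, d, e, f, g}, leaving only a.
Day 7, shift 7: day 7 has {a, b, c, e} and shift 7 has {a, b, c, d, e, f}, leaving only g.
Day 7, shift 4: day 7 has {a, b, c, e, g} and shift 4 has {a, f}, leaving only d.
Day 7 already has {a, b, c, d, e, g} and shift 3 already has {a, e, g}, so day 7, shift 3 must be f.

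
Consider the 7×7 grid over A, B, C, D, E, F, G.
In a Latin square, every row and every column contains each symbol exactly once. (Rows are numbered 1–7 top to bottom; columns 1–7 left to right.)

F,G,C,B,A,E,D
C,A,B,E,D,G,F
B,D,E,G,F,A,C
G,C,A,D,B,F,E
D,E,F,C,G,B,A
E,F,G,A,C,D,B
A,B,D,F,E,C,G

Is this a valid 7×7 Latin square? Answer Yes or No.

Each row is a permutation of the 7 symbols, and so is each column.

Yes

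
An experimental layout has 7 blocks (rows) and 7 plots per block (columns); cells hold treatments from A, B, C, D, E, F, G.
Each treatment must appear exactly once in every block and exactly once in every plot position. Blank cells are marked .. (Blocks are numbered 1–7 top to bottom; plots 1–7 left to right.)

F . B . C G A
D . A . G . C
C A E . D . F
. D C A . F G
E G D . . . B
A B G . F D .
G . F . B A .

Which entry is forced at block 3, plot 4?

G

Block 1, plot 2: block 1 has {A, B, C, F, G} and plot 2 has {A, B, D, G}, leaving only E.
Block 1, plot 4: block 1 has {A, B, C, E, F, G} and plot 4 has {A}, leaving only D.
Block 2, plot 2: block 2 has {A, C, D, G} and plot 2 has {A, B, D, E, G}, leaving only F.
Block 3, plot 6: block 3 has {A, C, D, E, F} and plot 6 has {A, D, F, G}, leaving only B.
Block 3 already has {A, B, C, D, E, F} and plot 4 already has {A, D}, so block 3, plot 4 must be G.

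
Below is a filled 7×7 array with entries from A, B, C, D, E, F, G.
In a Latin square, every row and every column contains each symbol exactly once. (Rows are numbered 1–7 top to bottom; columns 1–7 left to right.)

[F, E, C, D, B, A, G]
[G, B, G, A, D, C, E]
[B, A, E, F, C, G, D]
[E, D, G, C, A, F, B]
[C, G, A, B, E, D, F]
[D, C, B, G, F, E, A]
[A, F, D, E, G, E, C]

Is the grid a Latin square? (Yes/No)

Row 7 contains E twice (at columns 4 and 6); row 2 is also not a permutation.

No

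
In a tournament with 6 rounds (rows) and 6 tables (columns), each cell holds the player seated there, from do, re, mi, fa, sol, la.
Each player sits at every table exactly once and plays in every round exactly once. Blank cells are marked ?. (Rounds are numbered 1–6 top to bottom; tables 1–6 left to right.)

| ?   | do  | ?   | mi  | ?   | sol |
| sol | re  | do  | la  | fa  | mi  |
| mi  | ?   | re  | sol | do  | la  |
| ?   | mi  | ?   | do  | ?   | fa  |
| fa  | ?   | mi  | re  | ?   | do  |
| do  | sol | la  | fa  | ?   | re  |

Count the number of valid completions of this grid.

Round 1, table 1: eliminating its round and table leaves {re, la}.
Round 1, table 3: eliminating its round and table leaves {fa}.
Round 1, table 5: eliminating its round and table leaves {re, la}.
Round 3, table 2: eliminating its round and table leaves {fa}.
Round 4, table 1: eliminating its round and table leaves {re, la}.
Round 4, table 3: eliminating its round and table leaves {sol}.
Round 4, table 5: eliminating its round and table leaves {re, sol, la}.
Round 5, table 2: eliminating its round and table leaves {la}.
Round 5, table 5: eliminating its round and table leaves {sol, la}.
Round 6, table 5: eliminating its round and table leaves {mi}.
Enumerating the assignments across these blanks that avoid any round or table repeat gives 2 completions.

2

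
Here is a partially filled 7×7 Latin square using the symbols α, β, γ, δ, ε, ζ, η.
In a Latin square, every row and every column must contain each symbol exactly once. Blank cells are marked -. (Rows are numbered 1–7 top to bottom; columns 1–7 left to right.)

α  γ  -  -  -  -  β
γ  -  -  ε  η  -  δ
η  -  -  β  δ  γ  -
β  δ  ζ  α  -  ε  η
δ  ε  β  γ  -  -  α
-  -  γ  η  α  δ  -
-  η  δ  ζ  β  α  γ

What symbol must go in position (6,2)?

β

Row 1, column 4: row 1 has {α, β, γ} and column 4 has {α, β, γ, ε, ζ, η}, leaving only δ.
Row 2, column 3: row 2 has {γ, δ, ε, η} and column 3 has {β, γ, δ, ζ}, leaving only α.
Row 3, column 3: row 3 has {β, γ, δ, η} and column 3 has {α, β, γ, δ, ζ}, leaving only ε.
Row 1, column 3: row 1 has {α, β, γ, δ} and column 3 has {α, β, γ, δ, ε, ζ}, leaving only η.
Row 1, column 6: row 1 has {α, β, γ, δ, η} and column 6 has {α, γ, δ, ε}, leaving only ζ.
Row 1, column 5: row 1 has {α, β, γ, δ, ζ, η} and column 5 has {α, β, δ, η}, leaving only ε.
Row 2, column 6: row 2 has {α, γ, δ, ε, η} and column 6 has {α, γ, δ, ε, ζ}, leaving only β.
Row 2, column 2: row 2 has {α, β, γ, δ, ε, η} and column 2 has {γ, δ, ε, η}, leaving only ζ.
Row 6 already has {α, γ, δ, η} and column 2 already has {γ, δ, ε, ζ, η}, so row 6, column 2 must be β.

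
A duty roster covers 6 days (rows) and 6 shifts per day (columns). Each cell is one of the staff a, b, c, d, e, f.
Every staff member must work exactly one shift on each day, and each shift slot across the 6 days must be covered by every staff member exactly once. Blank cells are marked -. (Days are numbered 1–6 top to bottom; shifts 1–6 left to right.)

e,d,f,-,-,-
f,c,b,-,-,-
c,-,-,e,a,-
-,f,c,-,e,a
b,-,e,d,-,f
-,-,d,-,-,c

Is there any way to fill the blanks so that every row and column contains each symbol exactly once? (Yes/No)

Day 3, shift 3: day 3 together with shift 3 already contain {a, b, c, d, e, f} — every symbol — so nothing can go there. The grid has no valid completion.

No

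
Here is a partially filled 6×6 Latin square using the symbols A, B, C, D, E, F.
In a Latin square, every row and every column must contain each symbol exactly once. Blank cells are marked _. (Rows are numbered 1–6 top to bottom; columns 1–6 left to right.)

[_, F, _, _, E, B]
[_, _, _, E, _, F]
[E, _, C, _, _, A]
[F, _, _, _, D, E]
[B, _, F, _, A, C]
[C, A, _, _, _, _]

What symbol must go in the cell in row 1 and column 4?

C

Row 5, column 4: row 5 has {A, B, C, F} and column 4 has {E}, leaving only D.
Row 5, column 2: row 5 has {A, B, C, D, F} and column 2 has {A, F}, leaving only E.
Row 6, column 6: row 6 has {A, C} and column 6 has {A, B, C, E, F}, leaving only D.
Row 1, column 4 is narrowed to {A, C}.
If it were A, then row 1, column 3 would be left with no valid symbol.
So row 1, column 4 must be C.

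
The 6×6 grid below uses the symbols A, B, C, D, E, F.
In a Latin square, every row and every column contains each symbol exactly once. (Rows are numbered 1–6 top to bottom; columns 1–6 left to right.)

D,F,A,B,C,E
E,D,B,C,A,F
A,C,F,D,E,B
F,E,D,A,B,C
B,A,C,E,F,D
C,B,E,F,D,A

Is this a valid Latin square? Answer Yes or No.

Each row is a permutation of the 6 symbols, and so is each column.

Yes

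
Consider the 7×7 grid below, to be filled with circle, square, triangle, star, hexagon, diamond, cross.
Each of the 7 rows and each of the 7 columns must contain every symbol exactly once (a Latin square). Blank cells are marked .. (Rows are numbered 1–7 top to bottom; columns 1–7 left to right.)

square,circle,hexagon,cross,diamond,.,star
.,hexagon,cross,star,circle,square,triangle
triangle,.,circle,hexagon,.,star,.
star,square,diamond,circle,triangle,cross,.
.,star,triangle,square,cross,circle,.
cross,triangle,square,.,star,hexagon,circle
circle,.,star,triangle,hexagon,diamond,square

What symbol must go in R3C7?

Row 1, column 6: row 1 has {circle, square, star, hexagon, diamond, cross} and column 6 has {circle, square, star, hexagon, diamond, cross}, leaving only triangle.
Row 2, column 1: row 2 has {circle, square, triangle, star, hexagon, cross} and column 1 has {circle, square, triangle, star, cross}, leaving only diamond.
Row 3, column 5: row 3 has {circle, triangle, star, hexagon} and column 5 has {circle, triangle, star, hexagon, diamond, cross}, leaving only square.
Row 4, column 7: row 4 has {circle, square, triangle, star, diamond, cross} and column 7 has {circle, square, triangle, star}, leaving only hexagon.
Row 5, column 1: row 5 has {circle, square, triangle, star, cross} and column 1 has {circle, square, triangle, star, diamond, cross}, leaving only hexagon.
Row 5, column 7: row 5 has {circle, square, triangle, star, hexagon, cross} and column 7 has {circle, square, triangle, star, hexagon}, leaving only diamond.
Row 3 already has {circle, square, triangle, star, hexagon} and column 7 already has {circle, square, triangle, star, hexagon, diamond}, so row 3, column 7 must be cross.

cross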